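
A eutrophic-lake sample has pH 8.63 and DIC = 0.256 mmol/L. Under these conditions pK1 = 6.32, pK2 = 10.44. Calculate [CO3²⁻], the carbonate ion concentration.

[CO3²⁻] = 3.89 μmol/L

α₂ = 1 / (1 + [H⁺]/K2 + [H⁺]²/(K1K2)) = 1 / (1 + 10^+1.81 + 10^-0.50)
   = 1 / (1 + 64.565 + 0.31623) = 1/65.882 = 0.01518
[CO3²⁻] = α₂ × DIC = 0.01518 × 0.256 = 0.00389 mmol/L = 3.89 μmol/L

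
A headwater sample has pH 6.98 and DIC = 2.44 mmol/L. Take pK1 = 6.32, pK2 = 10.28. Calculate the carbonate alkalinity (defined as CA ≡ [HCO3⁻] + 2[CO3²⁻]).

CA = [HCO3⁻] + 2[CO3²⁻] = (α₁ + 2α₂)·DIC
At pH 6.98: [H⁺]/K1 = 10^-0.66 = 0.21878, K2/[H⁺] = 10^-3.30 = 0.00050119
α₁ = 1/(1 + 0.21878 + 0.00050119) = 1/1.2193 = 0.8202; α₂ = α₁·K2/[H⁺] = 0.0004111
α₁ + 2α₂ = 0.8210
CA = 0.8210 × 2.44 = 2.00 mmol/L

CA = 2.00 mmol/L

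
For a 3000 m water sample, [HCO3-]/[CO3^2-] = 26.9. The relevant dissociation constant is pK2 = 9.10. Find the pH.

pH = 7.67

From K2 = [H⁺][CO3^2-]/[HCO3-]:  pH = pK2 − log₁₀([HCO3-]/[CO3^2-])
log₁₀(26.9) = +1.430
pH = 9.10 − (+1.430) = 7.67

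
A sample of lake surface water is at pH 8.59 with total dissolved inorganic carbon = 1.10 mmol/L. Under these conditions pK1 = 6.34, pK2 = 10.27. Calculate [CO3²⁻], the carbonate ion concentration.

α₂ = 1 / (1 + [H⁺]/K2 + [H⁺]²/(K1K2)) = 1 / (1 + 10^+1.68 + 10^-0.57)
   = 1 / (1 + 47.863 + 0.26915) = 1/49.132 = 0.02035
[CO3²⁻] = α₂ × DIC = 0.02035 × 1.10 = 0.0224 mmol/L

[CO3²⁻] = 0.0224 mmol/L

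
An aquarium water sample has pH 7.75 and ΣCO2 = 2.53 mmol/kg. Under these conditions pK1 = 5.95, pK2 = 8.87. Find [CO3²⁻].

α₂ = 1 / (1 + [H⁺]/K2 + [H⁺]²/(K1K2)) = 1 / (1 + 10^+1.12 + 10^-0.68)
   = 1 / (1 + 13.183 + 0.20893) = 1/14.391 = 0.06949
[CO3²⁻] = α₂ × DIC = 0.06949 × 2.53 = 0.176 mmol/kg

[CO3²⁻] = 0.176 mmol/kg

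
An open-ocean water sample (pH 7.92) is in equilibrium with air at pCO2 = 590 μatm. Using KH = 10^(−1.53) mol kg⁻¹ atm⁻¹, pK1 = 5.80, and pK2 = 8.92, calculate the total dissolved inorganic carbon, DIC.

[CO2*] = KH · pCO2 = 10^(−1.53) × 590×10^-6 = 1.741×10^-5 mol/kg
α₀ = 1/(1 + K1/[H⁺] + K1K2/[H⁺]²) = 1/(1 + 10^+2.12 + 10^+1.12) = 0.006849
DIC = [CO2*]/α₀ = 1.741×10^-5 / 0.006849 = 2.54 mmol/kg

DIC = 2.54 mmol/kg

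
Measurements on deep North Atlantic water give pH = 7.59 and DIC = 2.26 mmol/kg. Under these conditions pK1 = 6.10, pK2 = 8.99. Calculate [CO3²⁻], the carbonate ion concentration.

α₂ = 1 / (1 + [H⁺]/K2 + [H⁺]²/(K1K2)) = 1 / (1 + 10^+1.40 + 10^-0.09)
   = 1 / (1 + 25.119 + 0.81283) = 1/26.932 = 0.03713
[CO3²⁻] = α₂ × DIC = 0.03713 × 2.26 = 0.0839 mmol/kg

[CO3²⁻] = 0.0839 mmol/kg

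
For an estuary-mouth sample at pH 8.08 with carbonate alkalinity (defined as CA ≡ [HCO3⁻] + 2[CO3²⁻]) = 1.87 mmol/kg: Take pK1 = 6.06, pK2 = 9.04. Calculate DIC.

DIC = 1.72 mmol/kg

CA = [HCO3⁻] + 2[CO3²⁻] = (α₁ + 2α₂)·DIC
At pH 8.08: [H⁺]/K1 = 10^-2.02 = 0.0095499, K2/[H⁺] = 10^-0.96 = 0.10965
α₁ = 1/(1 + 0.0095499 + 0.10965) = 1/1.1192 = 0.8935; α₂ = α₁·K2/[H⁺] = 0.09797
α₁ + 2α₂ = 1.0894
DIC = CA / (α₁ + 2α₂) = 1.87 / 1.0894 = 1.72 mmol/kg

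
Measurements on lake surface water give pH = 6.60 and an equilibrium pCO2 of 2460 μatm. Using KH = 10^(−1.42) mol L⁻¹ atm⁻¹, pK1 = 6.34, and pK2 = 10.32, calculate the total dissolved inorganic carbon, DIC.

DIC = 0.264 mmol/L

[CO2*] = KH · pCO2 = 10^(−1.42) × 2460×10^-6 = 9.353×10^-5 mol/L
α₀ = 1/(1 + K1/[H⁺] + K1K2/[H⁺]²) = 1/(1 + 10^+0.26 + 10^-3.46) = 0.3546
DIC = [CO2*]/α₀ = 9.353×10^-5 / 0.3546 = 0.264 mmol/L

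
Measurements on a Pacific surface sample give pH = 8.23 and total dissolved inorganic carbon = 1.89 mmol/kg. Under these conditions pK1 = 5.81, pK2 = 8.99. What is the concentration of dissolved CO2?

α₀ = 1 / (1 + K1/[H⁺] + K1K2/[H⁺]²) = 1 / (1 + 10^+2.42 + 10^+1.66)
   = 1 / (1 + 263.03 + 45.709) = 1/309.74 = 0.003229
[CO2*] = α₀ × DIC = 0.003229 × 1.89 = 0.00610 mmol/kg = 6.10 μmol/kg

[CO2*] = 6.10 μmol/kg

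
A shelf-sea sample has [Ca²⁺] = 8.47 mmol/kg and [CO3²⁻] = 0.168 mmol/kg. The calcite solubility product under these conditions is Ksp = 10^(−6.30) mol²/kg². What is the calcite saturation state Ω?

Ksp = 10^(−6.30) = 5.012×10^-7
Ω = [Ca²⁺][CO3²⁻]/Ksp = (8.47×10^-3)(0.168×10^-3) / 5.012×10^-7 = 2.84

Ω = 2.84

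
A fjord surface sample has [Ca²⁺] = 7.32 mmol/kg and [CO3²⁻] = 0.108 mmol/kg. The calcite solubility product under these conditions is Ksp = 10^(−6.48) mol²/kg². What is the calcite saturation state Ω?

Ω = 2.39

Ksp = 10^(−6.48) = 3.311×10^-7
Ω = [Ca²⁺][CO3²⁻]/Ksp = (7.32×10^-3)(0.108×10^-3) / 3.311×10^-7 = 2.39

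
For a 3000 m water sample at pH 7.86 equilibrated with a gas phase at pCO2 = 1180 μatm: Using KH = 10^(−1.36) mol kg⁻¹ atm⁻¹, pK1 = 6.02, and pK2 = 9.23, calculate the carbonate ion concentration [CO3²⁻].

[CO3²⁻] = 0.152 mmol/kg

[CO2*] = KH · pCO2 = 10^(−1.36) × 1180×10^-6 = 5.151×10^-5 mol/kg
α₀ = 1/(1 + K1/[H⁺] + K1K2/[H⁺]²) = 1/(1 + 10^+1.84 + 10^+0.47) = 0.01367
DIC = [CO2*]/α₀ = 5.151×10^-5 / 0.01367 = 3.767 mmol/kg
[CO3²⁻] = α₂·DIC; α₂ = 0.04035, so [CO3²⁻] = 0.04035 × 3.767 = 0.152 mmol/kg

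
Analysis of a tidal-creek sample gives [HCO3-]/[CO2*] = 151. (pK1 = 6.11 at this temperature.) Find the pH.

pH = 8.29

From K1 = [H⁺][HCO3-]/[CO2*]:  pH = pK1 + log₁₀([HCO3-]/[CO2*])
log₁₀(151) = +2.179
pH = 6.11 + (+2.179) = 8.29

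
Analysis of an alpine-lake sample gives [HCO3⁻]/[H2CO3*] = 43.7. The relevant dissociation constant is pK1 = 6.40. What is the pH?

From K1 = [H⁺][HCO3⁻]/[H2CO3*]:  pH = pK1 + log₁₀([HCO3⁻]/[H2CO3*])
log₁₀(43.7) = +1.640
pH = 6.40 + (+1.640) = 8.04

pH = 8.04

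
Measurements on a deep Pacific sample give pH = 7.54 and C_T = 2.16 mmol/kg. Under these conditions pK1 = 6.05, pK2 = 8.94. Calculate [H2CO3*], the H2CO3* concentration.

α₀ = 1 / (1 + K1/[H⁺] + K1K2/[H⁺]²) = 1 / (1 + 10^+1.49 + 10^+0.09)
   = 1 / (1 + 30.903 + 1.2303) = 1/33.133 = 0.03018
[CO2*] = α₀ × DIC = 0.03018 × 2.16 = 0.0652 mmol/kg

[CO2*] = 0.0652 mmol/kg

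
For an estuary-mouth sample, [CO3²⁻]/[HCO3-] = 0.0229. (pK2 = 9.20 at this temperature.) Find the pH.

From K2 = [H⁺][CO3²⁻]/[HCO3-]:  pH = pK2 + log₁₀([CO3²⁻]/[HCO3-])
log₁₀(0.0229) = -1.640
pH = 9.20 + (-1.640) = 7.56

pH = 7.56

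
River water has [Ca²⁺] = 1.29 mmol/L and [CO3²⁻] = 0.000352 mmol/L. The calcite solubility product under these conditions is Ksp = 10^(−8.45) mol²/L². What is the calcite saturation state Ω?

Ksp = 10^(−8.45) = 3.548×10^-9
Ω = [Ca²⁺][CO3²⁻]/Ksp = (1.29×10^-3)(0.000352×10^-3) / 3.548×10^-9 = 0.128

Ω = 0.128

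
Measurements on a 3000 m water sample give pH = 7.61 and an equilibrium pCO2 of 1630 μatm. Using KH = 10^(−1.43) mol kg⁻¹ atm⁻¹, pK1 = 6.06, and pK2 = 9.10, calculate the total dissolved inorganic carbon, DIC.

[CO2*] = KH · pCO2 = 10^(−1.43) × 1630×10^-6 = 6.056×10^-5 mol/kg
α₀ = 1/(1 + K1/[H⁺] + K1K2/[H⁺]²) = 1/(1 + 10^+1.55 + 10^+0.06) = 0.02657
DIC = [CO2*]/α₀ = 6.056×10^-5 / 0.02657 = 2.28 mmol/kg

DIC = 2.28 mmol/kg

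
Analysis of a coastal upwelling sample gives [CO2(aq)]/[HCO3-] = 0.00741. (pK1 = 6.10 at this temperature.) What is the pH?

From K1 = [H⁺][HCO3-]/[CO2(aq)]:  pH = pK1 − log₁₀([CO2(aq)]/[HCO3-])
log₁₀(0.00741) = -2.130
pH = 6.10 − (-2.130) = 8.23

pH = 8.23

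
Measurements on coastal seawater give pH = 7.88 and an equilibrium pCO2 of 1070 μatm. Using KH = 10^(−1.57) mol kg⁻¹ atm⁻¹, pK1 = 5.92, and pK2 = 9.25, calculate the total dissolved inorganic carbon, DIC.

[CO2*] = KH · pCO2 = 10^(−1.57) × 1070×10^-6 = 2.880×10^-5 mol/kg
α₀ = 1/(1 + K1/[H⁺] + K1K2/[H⁺]²) = 1/(1 + 10^+1.96 + 10^+0.59) = 0.01041
DIC = [CO2*]/α₀ = 2.880×10^-5 / 0.01041 = 2.77 mmol/kg

DIC = 2.77 mmol/kg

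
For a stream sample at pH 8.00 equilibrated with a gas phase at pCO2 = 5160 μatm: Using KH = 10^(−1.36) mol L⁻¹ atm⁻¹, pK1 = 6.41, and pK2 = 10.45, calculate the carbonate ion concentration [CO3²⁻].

[CO3²⁻] = 0.0311 mmol/L

[CO2*] = KH · pCO2 = 10^(−1.36) × 5160×10^-6 = 2.252×10^-4 mol/L
α₀ = 1/(1 + K1/[H⁺] + K1K2/[H⁺]²) = 1/(1 + 10^+1.59 + 10^-0.86) = 0.02497
DIC = [CO2*]/α₀ = 2.252×10^-4 / 0.02497 = 9.019 mmol/L
[CO3²⁻] = α₂·DIC; α₂ = 0.003447, so [CO3²⁻] = 0.003447 × 9.019 = 0.0311 mmol/L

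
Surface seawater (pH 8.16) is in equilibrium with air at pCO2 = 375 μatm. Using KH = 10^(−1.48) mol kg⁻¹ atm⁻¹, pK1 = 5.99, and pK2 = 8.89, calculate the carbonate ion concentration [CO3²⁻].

[CO3²⁻] = 0.342 mmol/kg

[CO2*] = KH · pCO2 = 10^(−1.48) × 375×10^-6 = 1.242×10^-5 mol/kg
α₀ = 1/(1 + K1/[H⁺] + K1K2/[H⁺]²) = 1/(1 + 10^+2.17 + 10^+1.44) = 0.005667
DIC = [CO2*]/α₀ = 1.242×10^-5 / 0.005667 = 2.191 mmol/kg
[CO3²⁻] = α₂·DIC; α₂ = 0.1561, so [CO3²⁻] = 0.1561 × 2.191 = 0.342 mmol/kg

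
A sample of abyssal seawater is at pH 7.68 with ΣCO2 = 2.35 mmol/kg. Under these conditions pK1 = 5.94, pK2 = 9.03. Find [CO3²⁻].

α₂ = 1 / (1 + [H⁺]/K2 + [H⁺]²/(K1K2)) = 1 / (1 + 10^+1.35 + 10^-0.39)
   = 1 / (1 + 22.387 + 0.40738) = 1/23.795 = 0.04203
[CO3²⁻] = α₂ × DIC = 0.04203 × 2.35 = 0.0988 mmol/kg

[CO3²⁻] = 0.0988 mmol/kg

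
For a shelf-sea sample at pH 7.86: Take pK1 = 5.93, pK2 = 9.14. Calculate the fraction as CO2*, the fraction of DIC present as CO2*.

α₀ = 0.0110

α₀ = 1 / (1 + K1/[H⁺] + K1K2/[H⁺]²) = 1 / (1 + 10^+1.93 + 10^+0.65)
   = 1 / (1 + 85.114 + 4.4668) = 1/90.581 = 0.01104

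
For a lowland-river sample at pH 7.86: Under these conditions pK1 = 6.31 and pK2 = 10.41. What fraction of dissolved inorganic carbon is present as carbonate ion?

α₂ = 1 / (1 + [H⁺]/K2 + [H⁺]²/(K1K2)) = 1 / (1 + 10^+2.55 + 10^+1.00)
   = 1 / (1 + 354.81 + 10.000) = 1/365.81 = 0.002734

α₂ = 0.00273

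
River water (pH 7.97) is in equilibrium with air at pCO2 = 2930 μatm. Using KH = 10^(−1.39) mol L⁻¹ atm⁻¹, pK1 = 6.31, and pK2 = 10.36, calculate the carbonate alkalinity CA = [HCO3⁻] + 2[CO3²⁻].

CA = 5.50 mmol/L

[CO2*] = KH · pCO2 = 10^(−1.39) × 2930×10^-6 = 1.194×10^-4 mol/L
α₀ = 1/(1 + K1/[H⁺] + K1K2/[H⁺]²) = 1/(1 + 10^+1.66 + 10^-0.73) = 0.02132
DIC = [CO2*]/α₀ = 1.194×10^-4 / 0.02132 = 5.598 mmol/L
CA = (α₁ + 2α₂)·DIC = (0.9747 + 2×0.003971) × 5.598 = 5.50 mmol/L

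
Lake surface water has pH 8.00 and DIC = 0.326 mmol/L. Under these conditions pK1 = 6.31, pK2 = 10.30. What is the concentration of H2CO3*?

[CO2*] = 6.49 μmol/L

α₀ = 1 / (1 + K1/[H⁺] + K1K2/[H⁺]²) = 1 / (1 + 10^+1.69 + 10^-0.61)
   = 1 / (1 + 48.978 + 0.24547) = 1/50.223 = 0.01991
[CO2*] = α₀ × DIC = 0.01991 × 0.326 = 0.00649 mmol/L = 6.49 μmol/L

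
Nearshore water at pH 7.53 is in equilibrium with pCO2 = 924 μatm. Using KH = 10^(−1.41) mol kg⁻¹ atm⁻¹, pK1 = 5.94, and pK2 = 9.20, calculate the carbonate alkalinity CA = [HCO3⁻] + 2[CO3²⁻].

[CO2*] = KH · pCO2 = 10^(−1.41) × 924×10^-6 = 3.595×10^-5 mol/kg
α₀ = 1/(1 + K1/[H⁺] + K1K2/[H⁺]²) = 1/(1 + 10^+1.59 + 10^-0.08) = 0.02455
DIC = [CO2*]/α₀ = 3.595×10^-5 / 0.02455 = 1.464 mmol/kg
CA = (α₁ + 2α₂)·DIC = (0.9550 + 2×0.02042) × 1.464 = 1.46 mmol/kg

CA = 1.46 mmol/kg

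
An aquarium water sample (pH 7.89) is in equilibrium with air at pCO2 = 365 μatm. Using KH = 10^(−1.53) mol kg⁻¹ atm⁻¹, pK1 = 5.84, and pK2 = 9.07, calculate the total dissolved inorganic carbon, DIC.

DIC = 1.30 mmol/kg

[CO2*] = KH · pCO2 = 10^(−1.53) × 365×10^-6 = 1.077×10^-5 mol/kg
α₀ = 1/(1 + K1/[H⁺] + K1K2/[H⁺]²) = 1/(1 + 10^+2.05 + 10^+0.87) = 0.008291
DIC = [CO2*]/α₀ = 1.077×10^-5 / 0.008291 = 1.30 mmol/kg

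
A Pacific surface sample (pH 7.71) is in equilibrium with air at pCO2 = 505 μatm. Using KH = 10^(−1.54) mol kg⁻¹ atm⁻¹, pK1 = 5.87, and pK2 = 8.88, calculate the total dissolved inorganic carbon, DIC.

DIC = 1.09 mmol/kg

[CO2*] = KH · pCO2 = 10^(−1.54) × 505×10^-6 = 1.456×10^-5 mol/kg
α₀ = 1/(1 + K1/[H⁺] + K1K2/[H⁺]²) = 1/(1 + 10^+1.84 + 10^+0.67) = 0.01336
DIC = [CO2*]/α₀ = 1.456×10^-5 / 0.01336 = 1.09 mmol/kg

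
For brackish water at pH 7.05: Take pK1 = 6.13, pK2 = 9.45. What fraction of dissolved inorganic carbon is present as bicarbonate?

α₁ = 1 / (1 + [H⁺]/K1 + K2/[H⁺]) = 1 / (1 + 10^-0.92 + 10^-2.40)
   = 1 / (1 + 0.12023 + 0.0039811) = 1/1.1242 = 0.8895

α₁ = 0.890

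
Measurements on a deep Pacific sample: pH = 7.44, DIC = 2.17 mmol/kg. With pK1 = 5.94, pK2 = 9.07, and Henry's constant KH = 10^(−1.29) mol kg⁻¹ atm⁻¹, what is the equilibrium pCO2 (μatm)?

pCO2 = 1270 μatm

α₀ = 1 / (1 + K1/[H⁺] + K1K2/[H⁺]²) = 1 / (1 + 10^+1.50 + 10^-0.13)
   = 1 / (1 + 31.623 + 0.74131) = 1/33.364 = 0.02997
[CO2*] = α₀ × DIC = 0.02997 × 2.17 = 0.06504 mmol/kg
pCO2 = [CO2*]/KH = 6.504×10^-5 / 5.129×10^-2 = 1270 μatm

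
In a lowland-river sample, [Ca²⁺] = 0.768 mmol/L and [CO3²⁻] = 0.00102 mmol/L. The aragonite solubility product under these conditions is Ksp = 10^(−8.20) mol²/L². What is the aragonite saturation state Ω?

Ω = 0.124

Ksp = 10^(−8.20) = 6.310×10^-9
Ω = [Ca²⁺][CO3²⁻]/Ksp = (0.768×10^-3)(0.00102×10^-3) / 6.310×10^-9 = 0.124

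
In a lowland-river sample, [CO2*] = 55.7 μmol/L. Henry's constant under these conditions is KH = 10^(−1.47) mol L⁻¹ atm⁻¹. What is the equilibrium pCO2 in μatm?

KH = 10^(−1.47) = 3.388×10^-2 mol L⁻¹ atm⁻¹
pCO2 = [CO2*]/KH = 55.7×10^-6 / 3.388×10^-2 = 1.64×10^-3 atm = 1640 μatm

pCO2 = 1640 μatm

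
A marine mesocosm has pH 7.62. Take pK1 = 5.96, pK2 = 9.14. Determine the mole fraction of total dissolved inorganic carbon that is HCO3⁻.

α₁ = 1 / (1 + [H⁺]/K1 + K2/[H⁺]) = 1 / (1 + 10^-1.66 + 10^-1.52)
   = 1 / (1 + 0.021878 + 0.030200) = 1/1.0521 = 0.9505

α₁ = 0.951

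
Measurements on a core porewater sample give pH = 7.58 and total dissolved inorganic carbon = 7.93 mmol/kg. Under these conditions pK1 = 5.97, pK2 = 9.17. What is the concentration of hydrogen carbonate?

α₁ = 1 / (1 + [H⁺]/K1 + K2/[H⁺]) = 1 / (1 + 10^-1.61 + 10^-1.59)
   = 1 / (1 + 0.024547 + 0.025704) = 1/1.0503 = 0.9522
[HCO3⁻] = α₁ × DIC = 0.9522 × 7.93 = 7.55 mmol/kg

[HCO3⁻] = 7.55 mmol/kg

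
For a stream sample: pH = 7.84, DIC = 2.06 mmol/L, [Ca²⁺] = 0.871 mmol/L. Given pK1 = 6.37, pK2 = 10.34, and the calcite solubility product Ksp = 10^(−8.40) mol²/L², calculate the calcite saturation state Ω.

Ω = 1.37

α₂ = 1 / (1 + [H⁺]/K2 + [H⁺]²/(K1K2)) = 1 / (1 + 10^+2.50 + 10^+1.03)
   = 1 / (1 + 316.23 + 10.715) = 1/327.94 = 0.003049
[CO3²⁻] = α₂ × DIC = 0.003049 × 2.06 = 0.006282 mmol/L = 6.282 μmol/L
Ksp = 10^(−8.40) = 3.981×10^-9
Ω = [Ca²⁺][CO3²⁻]/Ksp = (0.871×10^-3)(6.282×10^-6) / 3.981×10^-9 = 1.37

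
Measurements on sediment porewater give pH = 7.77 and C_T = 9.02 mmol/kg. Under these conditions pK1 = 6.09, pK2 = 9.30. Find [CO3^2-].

[CO3²⁻] = 0.253 mmol/kg

α₂ = 1 / (1 + [H⁺]/K2 + [H⁺]²/(K1K2)) = 1 / (1 + 10^+1.53 + 10^-0.15)
   = 1 / (1 + 33.884 + 0.70795) = 1/35.592 = 0.02810
[CO3²⁻] = α₂ × DIC = 0.02810 × 9.02 = 0.253 mmol/kg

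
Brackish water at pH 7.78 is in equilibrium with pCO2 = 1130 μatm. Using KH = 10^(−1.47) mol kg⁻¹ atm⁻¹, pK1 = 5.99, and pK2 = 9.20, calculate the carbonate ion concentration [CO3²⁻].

[CO3²⁻] = 0.0898 mmol/kg

[CO2*] = KH · pCO2 = 10^(−1.47) × 1130×10^-6 = 3.829×10^-5 mol/kg
α₀ = 1/(1 + K1/[H⁺] + K1K2/[H⁺]²) = 1/(1 + 10^+1.79 + 10^+0.37) = 0.01538
DIC = [CO2*]/α₀ = 3.829×10^-5 / 0.01538 = 2.489 mmol/kg
[CO3²⁻] = α₂·DIC; α₂ = 0.03606, so [CO3²⁻] = 0.03606 × 2.489 = 0.0898 mmol/kg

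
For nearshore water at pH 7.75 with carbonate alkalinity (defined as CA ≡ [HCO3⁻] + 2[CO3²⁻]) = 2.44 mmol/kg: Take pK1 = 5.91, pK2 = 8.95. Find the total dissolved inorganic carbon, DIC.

CA = [HCO3⁻] + 2[CO3²⁻] = (α₁ + 2α₂)·DIC
At pH 7.75: [H⁺]/K1 = 10^-1.84 = 0.014454, K2/[H⁺] = 10^-1.20 = 0.063096
α₁ = 1/(1 + 0.014454 + 0.063096) = 1/1.0776 = 0.9280; α₂ = α₁·K2/[H⁺] = 0.05855
α₁ + 2α₂ = 1.0451
DIC = CA / (α₁ + 2α₂) = 2.44 / 1.0451 = 2.33 mmol/kg

DIC = 2.33 mmol/kg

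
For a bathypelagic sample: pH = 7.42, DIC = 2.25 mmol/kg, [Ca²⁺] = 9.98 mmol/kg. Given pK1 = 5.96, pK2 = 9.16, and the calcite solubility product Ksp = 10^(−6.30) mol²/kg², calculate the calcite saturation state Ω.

Ω = 0.774

α₂ = 1 / (1 + [H⁺]/K2 + [H⁺]²/(K1K2)) = 1 / (1 + 10^+1.74 + 10^+0.28)
   = 1 / (1 + 54.954 + 1.9055) = 1/57.860 = 0.01728
[CO3²⁻] = α₂ × DIC = 0.01728 × 2.25 = 0.03889 mmol/kg
Ksp = 10^(−6.30) = 5.012×10^-7
Ω = [Ca²⁺][CO3²⁻]/Ksp = (9.98×10^-3)(3.889×10^-5) / 5.012×10^-7 = 0.774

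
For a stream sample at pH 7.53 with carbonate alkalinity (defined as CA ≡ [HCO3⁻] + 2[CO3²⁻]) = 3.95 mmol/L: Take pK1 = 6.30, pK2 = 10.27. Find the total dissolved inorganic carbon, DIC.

DIC = 4.17 mmol/L

CA = [HCO3⁻] + 2[CO3²⁻] = (α₁ + 2α₂)·DIC
At pH 7.53: [H⁺]/K1 = 10^-1.23 = 0.058884, K2/[H⁺] = 10^-2.74 = 0.0018197
α₁ = 1/(1 + 0.058884 + 0.0018197) = 1/1.0607 = 0.9428; α₂ = α₁·K2/[H⁺] = 0.001716
α₁ + 2α₂ = 0.9462
DIC = CA / (α₁ + 2α₂) = 3.95 / 0.9462 = 4.17 mmol/L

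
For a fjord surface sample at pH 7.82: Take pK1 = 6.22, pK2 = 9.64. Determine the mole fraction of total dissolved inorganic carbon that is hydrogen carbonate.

α₁ = 0.961

α₁ = 1 / (1 + [H⁺]/K1 + K2/[H⁺]) = 1 / (1 + 10^-1.60 + 10^-1.82)
   = 1 / (1 + 0.025119 + 0.015136) = 1/1.0403 = 0.9613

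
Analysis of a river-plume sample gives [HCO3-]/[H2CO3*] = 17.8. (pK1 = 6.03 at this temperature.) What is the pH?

From K1 = [H⁺][HCO3-]/[H2CO3*]:  pH = pK1 + log₁₀([HCO3-]/[H2CO3*])
log₁₀(17.8) = +1.250
pH = 6.03 + (+1.250) = 7.28

pH = 7.28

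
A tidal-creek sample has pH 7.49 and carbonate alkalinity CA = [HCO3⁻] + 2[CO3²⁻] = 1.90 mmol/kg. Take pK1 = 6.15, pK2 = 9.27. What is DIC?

CA = [HCO3⁻] + 2[CO3²⁻] = (α₁ + 2α₂)·DIC
At pH 7.49: [H⁺]/K1 = 10^-1.34 = 0.045709, K2/[H⁺] = 10^-1.78 = 0.016596
α₁ = 1/(1 + 0.045709 + 0.016596) = 1/1.0623 = 0.9413; α₂ = α₁·K2/[H⁺] = 0.01562
α₁ + 2α₂ = 0.9726
DIC = CA / (α₁ + 2α₂) = 1.90 / 0.9726 = 1.95 mmol/kg

DIC = 1.95 mmol/kg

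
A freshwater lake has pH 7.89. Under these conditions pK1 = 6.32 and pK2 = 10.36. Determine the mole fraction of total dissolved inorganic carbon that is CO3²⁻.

α₂ = 0.00329

α₂ = 1 / (1 + [H⁺]/K2 + [H⁺]²/(K1K2)) = 1 / (1 + 10^+2.47 + 10^+0.90)
   = 1 / (1 + 295.12 + 7.9433) = 1/304.06 = 0.003289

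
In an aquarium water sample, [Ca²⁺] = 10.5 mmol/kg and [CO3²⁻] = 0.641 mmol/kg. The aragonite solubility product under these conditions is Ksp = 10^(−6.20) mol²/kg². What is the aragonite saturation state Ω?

Ksp = 10^(−6.20) = 6.310×10^-7
Ω = [Ca²⁺][CO3²⁻]/Ksp = (10.5×10^-3)(0.641×10^-3) / 6.310×10^-7 = 10.7

Ω = 10.7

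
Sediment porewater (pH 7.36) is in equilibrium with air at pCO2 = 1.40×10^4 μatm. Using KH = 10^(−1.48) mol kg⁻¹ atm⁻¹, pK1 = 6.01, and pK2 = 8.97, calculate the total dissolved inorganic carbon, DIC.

DIC = 11.1 mmol/kg

[CO2*] = KH · pCO2 = 10^(−1.48) × 1.40×10^4×10^-6 = 4.636×10^-4 mol/kg
α₀ = 1/(1 + K1/[H⁺] + K1K2/[H⁺]²) = 1/(1 + 10^+1.35 + 10^-0.26) = 0.04178
DIC = [CO2*]/α₀ = 4.636×10^-4 / 0.04178 = 11.1 mmol/kg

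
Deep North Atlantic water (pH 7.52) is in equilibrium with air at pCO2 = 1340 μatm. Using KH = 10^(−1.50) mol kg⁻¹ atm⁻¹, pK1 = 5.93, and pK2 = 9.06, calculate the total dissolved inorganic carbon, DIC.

DIC = 1.74 mmol/kg

[CO2*] = KH · pCO2 = 10^(−1.50) × 1340×10^-6 = 4.237×10^-5 mol/kg
α₀ = 1/(1 + K1/[H⁺] + K1K2/[H⁺]²) = 1/(1 + 10^+1.59 + 10^+0.05) = 0.02437
DIC = [CO2*]/α₀ = 4.237×10^-5 / 0.02437 = 1.74 mmol/kg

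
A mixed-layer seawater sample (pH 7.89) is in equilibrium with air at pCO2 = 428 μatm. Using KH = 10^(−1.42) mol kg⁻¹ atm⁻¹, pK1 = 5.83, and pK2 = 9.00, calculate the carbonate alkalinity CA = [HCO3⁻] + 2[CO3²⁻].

[CO2*] = KH · pCO2 = 10^(−1.42) × 428×10^-6 = 1.627×10^-5 mol/kg
α₀ = 1/(1 + K1/[H⁺] + K1K2/[H⁺]²) = 1/(1 + 10^+2.06 + 10^+0.95) = 0.008017
DIC = [CO2*]/α₀ = 1.627×10^-5 / 0.008017 = 2.030 mmol/kg
CA = (α₁ + 2α₂)·DIC = (0.9205 + 2×0.07146) × 2.030 = 2.16 mmol/kg

CA = 2.16 mmol/kg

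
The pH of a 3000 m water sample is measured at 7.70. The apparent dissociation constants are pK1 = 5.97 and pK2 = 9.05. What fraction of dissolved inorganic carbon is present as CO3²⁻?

α₂ = 1 / (1 + [H⁺]/K2 + [H⁺]²/(K1K2)) = 1 / (1 + 10^+1.35 + 10^-0.38)
   = 1 / (1 + 22.387 + 0.41687) = 1/23.804 = 0.04201

α₂ = 0.0420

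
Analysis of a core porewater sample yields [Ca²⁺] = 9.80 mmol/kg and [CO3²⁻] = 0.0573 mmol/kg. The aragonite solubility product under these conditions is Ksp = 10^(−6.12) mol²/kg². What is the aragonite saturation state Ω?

Ksp = 10^(−6.12) = 7.586×10^-7
Ω = [Ca²⁺][CO3²⁻]/Ksp = (9.80×10^-3)(0.0573×10^-3) / 7.586×10^-7 = 0.740

Ω = 0.740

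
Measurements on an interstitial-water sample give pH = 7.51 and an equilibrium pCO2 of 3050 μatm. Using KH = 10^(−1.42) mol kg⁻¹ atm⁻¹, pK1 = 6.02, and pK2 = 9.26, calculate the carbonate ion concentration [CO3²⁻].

[CO2*] = KH · pCO2 = 10^(−1.42) × 3050×10^-6 = 1.160×10^-4 mol/kg
α₀ = 1/(1 + K1/[H⁺] + K1K2/[H⁺]²) = 1/(1 + 10^+1.49 + 10^-0.26) = 0.03081
DIC = [CO2*]/α₀ = 1.160×10^-4 / 0.03081 = 3.763 mmol/kg
[CO3²⁻] = α₂·DIC; α₂ = 0.01693, so [CO3²⁻] = 0.01693 × 3.763 = 0.0637 mmol/kg

[CO3²⁻] = 0.0637 mmol/kg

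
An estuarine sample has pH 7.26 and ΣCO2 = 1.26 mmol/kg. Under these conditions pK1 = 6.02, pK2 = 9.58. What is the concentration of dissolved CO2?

[CO2*] = 0.0683 mmol/kg

α₀ = 1 / (1 + K1/[H⁺] + K1K2/[H⁺]²) = 1 / (1 + 10^+1.24 + 10^-1.08)
   = 1 / (1 + 17.378 + 0.083176) = 1/18.461 = 0.05417
[CO2*] = α₀ × DIC = 0.05417 × 1.26 = 0.0683 mmol/kg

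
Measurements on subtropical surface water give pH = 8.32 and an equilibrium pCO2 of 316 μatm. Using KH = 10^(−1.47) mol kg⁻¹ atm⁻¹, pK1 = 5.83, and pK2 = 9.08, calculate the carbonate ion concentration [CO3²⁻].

[CO2*] = KH · pCO2 = 10^(−1.47) × 316×10^-6 = 1.071×10^-5 mol/kg
α₀ = 1/(1 + K1/[H⁺] + K1K2/[H⁺]²) = 1/(1 + 10^+2.49 + 10^+1.73) = 0.002749
DIC = [CO2*]/α₀ = 1.071×10^-5 / 0.002749 = 3.895 mmol/kg
[CO3²⁻] = α₂·DIC; α₂ = 0.1476, so [CO3²⁻] = 0.1476 × 3.895 = 0.575 mmol/kg

[CO3²⁻] = 0.575 mmol/kg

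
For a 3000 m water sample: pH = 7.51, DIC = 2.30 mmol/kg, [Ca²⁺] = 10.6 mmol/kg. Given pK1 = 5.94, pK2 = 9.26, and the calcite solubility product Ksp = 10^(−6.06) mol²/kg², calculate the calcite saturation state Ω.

Ω = 0.476

α₂ = 1 / (1 + [H⁺]/K2 + [H⁺]²/(K1K2)) = 1 / (1 + 10^+1.75 + 10^+0.18)
   = 1 / (1 + 56.234 + 1.5136) = 1/58.748 = 0.01702
[CO3²⁻] = α₂ × DIC = 0.01702 × 2.30 = 0.03915 mmol/kg
Ksp = 10^(−6.06) = 8.710×10^-7
Ω = [Ca²⁺][CO3²⁻]/Ksp = (10.6×10^-3)(3.915×10^-5) / 8.710×10^-7 = 0.476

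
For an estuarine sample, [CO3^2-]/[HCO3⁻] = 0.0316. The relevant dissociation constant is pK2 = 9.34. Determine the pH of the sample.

From K2 = [H⁺][CO3^2-]/[HCO3⁻]:  pH = pK2 + log₁₀([CO3^2-]/[HCO3⁻])
log₁₀(0.0316) = -1.500
pH = 9.34 + (-1.500) = 7.84

pH = 7.84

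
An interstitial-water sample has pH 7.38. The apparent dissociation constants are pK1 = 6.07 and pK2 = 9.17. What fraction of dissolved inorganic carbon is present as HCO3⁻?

α₁ = 1 / (1 + [H⁺]/K1 + K2/[H⁺]) = 1 / (1 + 10^-1.31 + 10^-1.79)
   = 1 / (1 + 0.048978 + 0.016218) = 1/1.0652 = 0.9388

α₁ = 0.939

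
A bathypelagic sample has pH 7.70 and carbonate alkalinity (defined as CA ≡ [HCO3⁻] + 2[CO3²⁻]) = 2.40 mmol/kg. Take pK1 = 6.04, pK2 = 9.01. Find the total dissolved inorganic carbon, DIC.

DIC = 2.34 mmol/kg

CA = [HCO3⁻] + 2[CO3²⁻] = (α₁ + 2α₂)·DIC
At pH 7.70: [H⁺]/K1 = 10^-1.66 = 0.021878, K2/[H⁺] = 10^-1.31 = 0.048978
α₁ = 1/(1 + 0.021878 + 0.048978) = 1/1.0709 = 0.9338; α₂ = α₁·K2/[H⁺] = 0.04574
α₁ + 2α₂ = 1.0253
DIC = CA / (α₁ + 2α₂) = 2.40 / 1.0253 = 2.34 mmol/kg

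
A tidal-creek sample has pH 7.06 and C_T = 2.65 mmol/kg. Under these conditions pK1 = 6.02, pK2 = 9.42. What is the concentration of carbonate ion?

[CO3²⁻] = 10.6 μmol/kg

α₂ = 1 / (1 + [H⁺]/K2 + [H⁺]²/(K1K2)) = 1 / (1 + 10^+2.36 + 10^+1.32)
   = 1 / (1 + 229.09 + 20.893) = 1/250.98 = 0.003984
[CO3²⁻] = α₂ × DIC = 0.003984 × 2.65 = 0.0106 mmol/kg = 10.6 μmol/kg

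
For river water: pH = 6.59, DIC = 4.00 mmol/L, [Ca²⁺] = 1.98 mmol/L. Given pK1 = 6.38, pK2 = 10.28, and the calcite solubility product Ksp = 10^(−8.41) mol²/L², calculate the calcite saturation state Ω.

α₂ = 1 / (1 + [H⁺]/K2 + [H⁺]²/(K1K2)) = 1 / (1 + 10^+3.69 + 10^+3.48)
   = 1 / (1 + 4897.8 + 3020.0) = 1/7918.7 = 0.0001263
[CO3²⁻] = α₂ × DIC = 0.0001263 × 4.00 = 0.0005051 mmol/L = 0.5051 μmol/L
Ksp = 10^(−8.41) = 3.890×10^-9
Ω = [Ca²⁺][CO3²⁻]/Ksp = (1.98×10^-3)(5.051×10^-7) / 3.890×10^-9 = 0.257

Ω = 0.257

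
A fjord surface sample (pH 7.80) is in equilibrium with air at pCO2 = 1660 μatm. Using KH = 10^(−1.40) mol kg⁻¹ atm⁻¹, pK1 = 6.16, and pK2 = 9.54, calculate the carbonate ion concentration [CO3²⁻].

[CO2*] = KH · pCO2 = 10^(−1.40) × 1660×10^-6 = 6.609×10^-5 mol/kg
α₀ = 1/(1 + K1/[H⁺] + K1K2/[H⁺]²) = 1/(1 + 10^+1.64 + 10^-0.10) = 0.02200
DIC = [CO2*]/α₀ = 6.609×10^-5 / 0.02200 = 3.003 mmol/kg
[CO3²⁻] = α₂·DIC; α₂ = 0.01748, so [CO3²⁻] = 0.01748 × 3.003 = 0.0525 mmol/kg

[CO3²⁻] = 0.0525 mmol/kg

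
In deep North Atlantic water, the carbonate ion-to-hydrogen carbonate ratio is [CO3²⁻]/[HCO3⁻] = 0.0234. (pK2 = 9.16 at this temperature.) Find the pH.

pH = 7.53

From K2 = [H⁺][CO3²⁻]/[HCO3⁻]:  pH = pK2 + log₁₀([CO3²⁻]/[HCO3⁻])
log₁₀(0.0234) = -1.631
pH = 9.16 + (-1.631) = 7.53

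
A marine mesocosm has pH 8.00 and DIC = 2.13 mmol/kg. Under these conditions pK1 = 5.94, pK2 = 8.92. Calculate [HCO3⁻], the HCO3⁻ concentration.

[HCO3⁻] = 1.89 mmol/kg

α₁ = 1 / (1 + [H⁺]/K1 + K2/[H⁺]) = 1 / (1 + 10^-2.06 + 10^-0.92)
   = 1 / (1 + 0.0087096 + 0.12023) = 1/1.1289 = 0.8858
[HCO3⁻] = α₁ × DIC = 0.8858 × 2.13 = 1.89 mmol/kg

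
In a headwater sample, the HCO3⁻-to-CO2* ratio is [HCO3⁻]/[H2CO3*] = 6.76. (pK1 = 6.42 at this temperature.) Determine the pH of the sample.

From K1 = [H⁺][HCO3⁻]/[H2CO3*]:  pH = pK1 + log₁₀([HCO3⁻]/[H2CO3*])
log₁₀(6.76) = +0.830
pH = 6.42 + (+0.830) = 7.25

pH = 7.25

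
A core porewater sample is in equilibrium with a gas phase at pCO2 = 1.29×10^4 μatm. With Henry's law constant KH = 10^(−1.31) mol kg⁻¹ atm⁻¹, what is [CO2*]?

KH = 10^(−1.31) = 4.898×10^-2 mol kg⁻¹ atm⁻¹
[CO2*] = KH · pCO2 = 4.898×10^-2 × 1.29×10^4×10^-6 atm = 6.32×10^-4 mol/kg

[CO2*] = 632 μmol/kg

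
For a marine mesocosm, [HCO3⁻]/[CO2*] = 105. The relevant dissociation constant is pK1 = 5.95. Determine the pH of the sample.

From K1 = [H⁺][HCO3⁻]/[CO2*]:  pH = pK1 + log₁₀([HCO3⁻]/[CO2*])
log₁₀(105) = +2.021
pH = 5.95 + (+2.021) = 7.97

pH = 7.97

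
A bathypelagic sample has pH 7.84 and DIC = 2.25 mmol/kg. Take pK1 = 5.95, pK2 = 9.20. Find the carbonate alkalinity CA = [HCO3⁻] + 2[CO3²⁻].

CA = 2.32 mmol/kg

CA = [HCO3⁻] + 2[CO3²⁻] = (α₁ + 2α₂)·DIC
At pH 7.84: [H⁺]/K1 = 10^-1.89 = 0.012882, K2/[H⁺] = 10^-1.36 = 0.043652
α₁ = 1/(1 + 0.012882 + 0.043652) = 1/1.0565 = 0.9465; α₂ = α₁·K2/[H⁺] = 0.04132
α₁ + 2α₂ = 1.0291
CA = 1.0291 × 2.25 = 2.32 mmol/kg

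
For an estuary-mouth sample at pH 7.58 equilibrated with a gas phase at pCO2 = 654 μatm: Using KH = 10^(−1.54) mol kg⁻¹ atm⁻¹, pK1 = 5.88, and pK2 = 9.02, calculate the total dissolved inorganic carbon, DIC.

DIC = 0.999 mmol/kg

[CO2*] = KH · pCO2 = 10^(−1.54) × 654×10^-6 = 1.886×10^-5 mol/kg
α₀ = 1/(1 + K1/[H⁺] + K1K2/[H⁺]²) = 1/(1 + 10^+1.70 + 10^+0.26) = 0.01889
DIC = [CO2*]/α₀ = 1.886×10^-5 / 0.01889 = 0.999 mmol/kg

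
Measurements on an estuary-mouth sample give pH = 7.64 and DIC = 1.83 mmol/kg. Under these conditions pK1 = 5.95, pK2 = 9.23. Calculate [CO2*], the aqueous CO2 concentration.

α₀ = 1 / (1 + K1/[H⁺] + K1K2/[H⁺]²) = 1 / (1 + 10^+1.69 + 10^+0.10)
   = 1 / (1 + 48.978 + 1.2589) = 1/51.237 = 0.01952
[CO2*] = α₀ × DIC = 0.01952 × 1.83 = 0.0357 mmol/kg

[CO2*] = 0.0357 mmol/kg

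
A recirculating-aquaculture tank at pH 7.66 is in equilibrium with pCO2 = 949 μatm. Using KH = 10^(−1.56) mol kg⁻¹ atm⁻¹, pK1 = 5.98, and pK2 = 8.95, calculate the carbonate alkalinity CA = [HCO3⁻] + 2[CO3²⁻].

[CO2*] = KH · pCO2 = 10^(−1.56) × 949×10^-6 = 2.614×10^-5 mol/kg
α₀ = 1/(1 + K1/[H⁺] + K1K2/[H⁺]²) = 1/(1 + 10^+1.68 + 10^+0.39) = 0.01949
DIC = [CO2*]/α₀ = 2.614×10^-5 / 0.01949 = 1.341 mmol/kg
CA = (α₁ + 2α₂)·DIC = (0.9327 + 2×0.04783) × 1.341 = 1.38 mmol/kg

CA = 1.38 mmol/kg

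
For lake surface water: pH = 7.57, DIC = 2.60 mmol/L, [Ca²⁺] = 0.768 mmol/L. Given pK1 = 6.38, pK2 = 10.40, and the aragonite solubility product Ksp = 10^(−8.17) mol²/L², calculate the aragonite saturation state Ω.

α₂ = 1 / (1 + [H⁺]/K2 + [H⁺]²/(K1K2)) = 1 / (1 + 10^+2.83 + 10^+1.64)
   = 1 / (1 + 676.08 + 43.652) = 1/720.73 = 0.001387
[CO3²⁻] = α₂ × DIC = 0.001387 × 2.60 = 0.003607 mmol/L = 3.607 μmol/L
Ksp = 10^(−8.17) = 6.761×10^-9
Ω = [Ca²⁺][CO3²⁻]/Ksp = (0.768×10^-3)(3.607×10^-6) / 6.761×10^-9 = 0.410

Ω = 0.410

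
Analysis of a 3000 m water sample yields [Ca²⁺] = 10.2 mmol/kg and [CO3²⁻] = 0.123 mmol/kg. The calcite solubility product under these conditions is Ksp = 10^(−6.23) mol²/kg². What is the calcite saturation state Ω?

Ksp = 10^(−6.23) = 5.888×10^-7
Ω = [Ca²⁺][CO3²⁻]/Ksp = (10.2×10^-3)(0.123×10^-3) / 5.888×10^-7 = 2.13

Ω = 2.13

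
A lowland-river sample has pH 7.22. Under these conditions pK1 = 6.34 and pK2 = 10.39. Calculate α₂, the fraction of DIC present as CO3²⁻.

α₂ = 1 / (1 + [H⁺]/K2 + [H⁺]²/(K1K2)) = 1 / (1 + 10^+3.17 + 10^+2.29)
   = 1 / (1 + 1479.1 + 194.98) = 1/1675.1 = 0.0005970

α₂ = 0.000597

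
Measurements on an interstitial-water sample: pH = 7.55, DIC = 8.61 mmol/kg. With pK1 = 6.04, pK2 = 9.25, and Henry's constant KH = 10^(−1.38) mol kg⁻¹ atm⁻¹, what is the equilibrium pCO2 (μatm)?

pCO2 = 6070 μatm

α₀ = 1 / (1 + K1/[H⁺] + K1K2/[H⁺]²) = 1 / (1 + 10^+1.51 + 10^-0.19)
   = 1 / (1 + 32.359 + 0.64565) = 1/34.005 = 0.02941
[CO2*] = α₀ × DIC = 0.02941 × 8.61 = 0.2532 mmol/kg
pCO2 = [CO2*]/KH = 2.532×10^-4 / 4.169×10^-2 = 6070 μatm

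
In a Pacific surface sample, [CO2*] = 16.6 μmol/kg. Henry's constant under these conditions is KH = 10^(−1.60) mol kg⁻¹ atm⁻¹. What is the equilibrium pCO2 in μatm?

pCO2 = 661 μatm

KH = 10^(−1.60) = 2.512×10^-2 mol kg⁻¹ atm⁻¹
pCO2 = [CO2*]/KH = 16.6×10^-6 / 2.512×10^-2 = 6.61×10^-4 atm = 661 μatm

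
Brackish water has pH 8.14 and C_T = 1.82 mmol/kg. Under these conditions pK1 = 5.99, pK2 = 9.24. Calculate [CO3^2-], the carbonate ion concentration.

α₂ = 1 / (1 + [H⁺]/K2 + [H⁺]²/(K1K2)) = 1 / (1 + 10^+1.10 + 10^-1.05)
   = 1 / (1 + 12.589 + 0.089125) = 1/13.678 = 0.07311
[CO3²⁻] = α₂ × DIC = 0.07311 × 1.82 = 0.133 mmol/kg

[CO3²⁻] = 0.133 mmol/kg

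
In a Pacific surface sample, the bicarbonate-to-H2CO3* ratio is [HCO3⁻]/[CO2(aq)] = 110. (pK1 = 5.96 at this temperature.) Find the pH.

pH = 8.00

From K1 = [H⁺][HCO3⁻]/[CO2(aq)]:  pH = pK1 + log₁₀([HCO3⁻]/[CO2(aq)])
log₁₀(110) = +2.041
pH = 5.96 + (+2.041) = 8.00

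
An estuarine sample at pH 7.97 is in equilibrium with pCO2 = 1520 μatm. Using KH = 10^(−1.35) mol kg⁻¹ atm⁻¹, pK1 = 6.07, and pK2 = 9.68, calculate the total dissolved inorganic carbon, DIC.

[CO2*] = KH · pCO2 = 10^(−1.35) × 1520×10^-6 = 6.790×10^-5 mol/kg
α₀ = 1/(1 + K1/[H⁺] + K1K2/[H⁺]²) = 1/(1 + 10^+1.90 + 10^+0.19) = 0.01220
DIC = [CO2*]/α₀ = 6.790×10^-5 / 0.01220 = 5.57 mmol/kg

DIC = 5.57 mmol/kg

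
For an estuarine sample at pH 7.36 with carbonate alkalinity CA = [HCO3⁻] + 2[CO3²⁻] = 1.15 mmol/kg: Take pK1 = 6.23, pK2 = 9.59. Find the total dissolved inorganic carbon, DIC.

CA = [HCO3⁻] + 2[CO3²⁻] = (α₁ + 2α₂)·DIC
At pH 7.36: [H⁺]/K1 = 10^-1.13 = 0.074131, K2/[H⁺] = 10^-2.23 = 0.0058884
α₁ = 1/(1 + 0.074131 + 0.0058884) = 1/1.0800 = 0.9259; α₂ = α₁·K2/[H⁺] = 0.005452
α₁ + 2α₂ = 0.9368
DIC = CA / (α₁ + 2α₂) = 1.15 / 0.9368 = 1.23 mmol/kg

DIC = 1.23 mmol/kg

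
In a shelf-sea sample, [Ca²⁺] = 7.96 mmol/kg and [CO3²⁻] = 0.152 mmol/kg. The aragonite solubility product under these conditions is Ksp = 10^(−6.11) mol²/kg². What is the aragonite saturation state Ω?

Ksp = 10^(−6.11) = 7.762×10^-7
Ω = [Ca²⁺][CO3²⁻]/Ksp = (7.96×10^-3)(0.152×10^-3) / 7.762×10^-7 = 1.56

Ω = 1.56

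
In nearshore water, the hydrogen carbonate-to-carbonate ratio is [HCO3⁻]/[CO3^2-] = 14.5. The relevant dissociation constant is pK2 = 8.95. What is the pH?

pH = 7.79

From K2 = [H⁺][CO3^2-]/[HCO3⁻]:  pH = pK2 − log₁₀([HCO3⁻]/[CO3^2-])
log₁₀(14.5) = +1.161
pH = 8.95 − (+1.161) = 7.79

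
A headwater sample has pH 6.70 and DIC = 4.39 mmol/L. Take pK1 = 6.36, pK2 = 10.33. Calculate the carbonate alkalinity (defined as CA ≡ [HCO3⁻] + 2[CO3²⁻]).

CA = [HCO3⁻] + 2[CO3²⁻] = (α₁ + 2α₂)·DIC
At pH 6.70: [H⁺]/K1 = 10^-0.34 = 0.45709, K2/[H⁺] = 10^-3.63 = 0.00023442
α₁ = 1/(1 + 0.45709 + 0.00023442) = 1/1.4573 = 0.6862; α₂ = α₁·K2/[H⁺] = 0.0001609
α₁ + 2α₂ = 0.6865
CA = 0.6865 × 4.39 = 3.01 mmol/L

CA = 3.01 mmol/L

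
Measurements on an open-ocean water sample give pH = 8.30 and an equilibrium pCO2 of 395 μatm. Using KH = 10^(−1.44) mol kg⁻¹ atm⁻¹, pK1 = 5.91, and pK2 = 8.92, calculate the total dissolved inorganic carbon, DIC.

[CO2*] = KH · pCO2 = 10^(−1.44) × 395×10^-6 = 1.434×10^-5 mol/kg
α₀ = 1/(1 + K1/[H⁺] + K1K2/[H⁺]²) = 1/(1 + 10^+2.39 + 10^+1.77) = 0.003275
DIC = [CO2*]/α₀ = 1.434×10^-5 / 0.003275 = 4.38 mmol/kg

DIC = 4.38 mmol/kg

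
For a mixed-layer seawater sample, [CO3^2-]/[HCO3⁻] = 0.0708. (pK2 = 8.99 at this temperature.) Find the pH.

pH = 7.84

From K2 = [H⁺][CO3^2-]/[HCO3⁻]:  pH = pK2 + log₁₀([CO3^2-]/[HCO3⁻])
log₁₀(0.0708) = -1.150
pH = 8.99 + (-1.150) = 7.84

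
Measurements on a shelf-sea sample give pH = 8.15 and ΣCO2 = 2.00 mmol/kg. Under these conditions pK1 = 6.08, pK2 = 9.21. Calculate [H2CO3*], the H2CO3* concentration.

[CO2*] = 15.5 μmol/kg

α₀ = 1 / (1 + K1/[H⁺] + K1K2/[H⁺]²) = 1 / (1 + 10^+2.07 + 10^+1.01)
   = 1 / (1 + 117.49 + 10.233) = 1/128.72 = 0.007769
[CO2*] = α₀ × DIC = 0.007769 × 2.00 = 0.0155 mmol/kg = 15.5 μmol/kg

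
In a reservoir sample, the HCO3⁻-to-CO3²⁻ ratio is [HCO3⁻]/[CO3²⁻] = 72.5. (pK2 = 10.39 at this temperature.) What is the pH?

From K2 = [H⁺][CO3²⁻]/[HCO3⁻]:  pH = pK2 − log₁₀([HCO3⁻]/[CO3²⁻])
log₁₀(72.5) = +1.860
pH = 10.39 − (+1.860) = 8.53

pH = 8.53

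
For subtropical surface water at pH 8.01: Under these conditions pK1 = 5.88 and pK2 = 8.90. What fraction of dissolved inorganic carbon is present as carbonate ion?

α₂ = 0.113

α₂ = 1 / (1 + [H⁺]/K2 + [H⁺]²/(K1K2)) = 1 / (1 + 10^+0.89 + 10^-1.24)
   = 1 / (1 + 7.7625 + 0.057544) = 1/8.8200 = 0.1134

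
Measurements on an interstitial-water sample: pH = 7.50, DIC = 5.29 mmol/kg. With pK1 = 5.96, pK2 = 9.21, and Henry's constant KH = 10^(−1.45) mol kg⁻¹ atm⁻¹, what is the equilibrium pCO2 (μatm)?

α₀ = 1 / (1 + K1/[H⁺] + K1K2/[H⁺]²) = 1 / (1 + 10^+1.54 + 10^-0.17)
   = 1 / (1 + 34.674 + 0.67608) = 1/36.350 = 0.02751
[CO2*] = α₀ × DIC = 0.02751 × 5.29 = 0.1455 mmol/kg
pCO2 = [CO2*]/KH = 1.455×10^-4 / 3.548×10^-2 = 4100 μatm

pCO2 = 4100 μatm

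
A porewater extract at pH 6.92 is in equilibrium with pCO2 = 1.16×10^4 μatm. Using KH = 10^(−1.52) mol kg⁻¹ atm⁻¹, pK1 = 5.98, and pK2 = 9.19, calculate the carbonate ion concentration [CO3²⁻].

[CO3²⁻] = 16.4 μmol/kg

[CO2*] = KH · pCO2 = 10^(−1.52) × 1.16×10^4×10^-6 = 3.503×10^-4 mol/kg
α₀ = 1/(1 + K1/[H⁺] + K1K2/[H⁺]²) = 1/(1 + 10^+0.94 + 10^-1.33) = 0.1025
DIC = [CO2*]/α₀ = 3.503×10^-4 / 0.1025 = 3.418 mmol/kg
[CO3²⁻] = α₂·DIC; α₂ = 0.004794, so [CO3²⁻] = 0.004794 × 3.418 = 0.0164 mmol/kg = 16.4 μmol/kg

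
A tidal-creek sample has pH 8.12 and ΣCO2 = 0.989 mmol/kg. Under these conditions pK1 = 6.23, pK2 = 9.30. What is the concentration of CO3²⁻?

α₂ = 1 / (1 + [H⁺]/K2 + [H⁺]²/(K1K2)) = 1 / (1 + 10^+1.18 + 10^-0.71)
   = 1 / (1 + 15.136 + 0.19498) = 1/16.331 = 0.06123
[CO3²⁻] = α₂ × DIC = 0.06123 × 0.989 = 0.0606 mmol/kg

[CO3²⁻] = 0.0606 mmol/kg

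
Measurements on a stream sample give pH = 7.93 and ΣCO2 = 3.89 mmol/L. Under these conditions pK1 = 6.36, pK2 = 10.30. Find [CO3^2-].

[CO3²⁻] = 16.1 μmol/L

α₂ = 1 / (1 + [H⁺]/K2 + [H⁺]²/(K1K2)) = 1 / (1 + 10^+2.37 + 10^+0.80)
   = 1 / (1 + 234.42 + 6.3096) = 1/241.73 = 0.004137
[CO3²⁻] = α₂ × DIC = 0.004137 × 3.89 = 0.0161 mmol/L = 16.1 μmol/L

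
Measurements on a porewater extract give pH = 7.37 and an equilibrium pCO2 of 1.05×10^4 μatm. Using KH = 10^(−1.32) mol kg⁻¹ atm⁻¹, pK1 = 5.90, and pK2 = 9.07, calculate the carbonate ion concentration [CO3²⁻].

[CO2*] = KH · pCO2 = 10^(−1.32) × 1.05×10^4×10^-6 = 5.026×10^-4 mol/kg
α₀ = 1/(1 + K1/[H⁺] + K1K2/[H⁺]²) = 1/(1 + 10^+1.47 + 10^-0.23) = 0.03215
DIC = [CO2*]/α₀ = 5.026×10^-4 / 0.03215 = 15.63 mmol/kg
[CO3²⁻] = α₂·DIC; α₂ = 0.01893, so [CO3²⁻] = 0.01893 × 15.63 = 0.296 mmol/kg

[CO3²⁻] = 0.296 mmol/kg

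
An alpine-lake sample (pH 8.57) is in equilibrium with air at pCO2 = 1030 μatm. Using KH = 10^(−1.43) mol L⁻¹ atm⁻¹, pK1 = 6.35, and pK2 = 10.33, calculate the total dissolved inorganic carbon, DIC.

DIC = 6.50 mmol/L

[CO2*] = KH · pCO2 = 10^(−1.43) × 1030×10^-6 = 3.827×10^-5 mol/L
α₀ = 1/(1 + K1/[H⁺] + K1K2/[H⁺]²) = 1/(1 + 10^+2.22 + 10^+0.46) = 0.005888
DIC = [CO2*]/α₀ = 3.827×10^-5 / 0.005888 = 6.50 mmol/L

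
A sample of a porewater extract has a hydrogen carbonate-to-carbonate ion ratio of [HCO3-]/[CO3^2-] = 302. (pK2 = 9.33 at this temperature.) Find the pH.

From K2 = [H⁺][CO3^2-]/[HCO3-]:  pH = pK2 − log₁₀([HCO3-]/[CO3^2-])
log₁₀(302) = +2.480
pH = 9.33 − (+2.480) = 6.85

pH = 6.85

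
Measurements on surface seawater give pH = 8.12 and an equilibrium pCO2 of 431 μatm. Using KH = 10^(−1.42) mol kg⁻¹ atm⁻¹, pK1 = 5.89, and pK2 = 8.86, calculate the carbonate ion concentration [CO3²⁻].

[CO3²⁻] = 0.506 mmol/kg

[CO2*] = KH · pCO2 = 10^(−1.42) × 431×10^-6 = 1.639×10^-5 mol/kg
α₀ = 1/(1 + K1/[H⁺] + K1K2/[H⁺]²) = 1/(1 + 10^+2.23 + 10^+1.49) = 0.004957
DIC = [CO2*]/α₀ = 1.639×10^-5 / 0.004957 = 3.306 mmol/kg
[CO3²⁻] = α₂·DIC; α₂ = 0.1532, so [CO3²⁻] = 0.1532 × 3.306 = 0.506 mmol/kg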